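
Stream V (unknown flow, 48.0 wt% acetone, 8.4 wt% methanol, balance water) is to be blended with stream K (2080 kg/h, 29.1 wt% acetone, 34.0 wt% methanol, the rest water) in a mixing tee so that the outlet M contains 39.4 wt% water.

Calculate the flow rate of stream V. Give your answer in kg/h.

1238 kg/h

Let V be the unknown flow. Total out = 2080 + V.
water balance: 767.52 + 0.436·V = 0.394·(2080 + V)
(0.436 − 0.394)·V = 0.394×2080 − 767.52 = 52
V = 52 / 0.042 = 1238.1 kg/h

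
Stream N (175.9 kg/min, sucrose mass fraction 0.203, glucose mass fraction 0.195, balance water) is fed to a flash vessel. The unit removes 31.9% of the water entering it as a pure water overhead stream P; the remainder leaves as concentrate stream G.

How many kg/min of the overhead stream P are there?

water entering = 175.9×0.602 = 105.89 kg/min; overhead removed = 0.319×105.89 = 33.779 kg/min.

33.78 kg/min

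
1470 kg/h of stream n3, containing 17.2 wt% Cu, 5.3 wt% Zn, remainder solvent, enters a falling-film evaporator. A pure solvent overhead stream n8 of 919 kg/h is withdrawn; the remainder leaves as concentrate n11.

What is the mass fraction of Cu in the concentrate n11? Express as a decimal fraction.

Cu is not removed: 1470×0.172 = 252.84 kg/h of Cu enters n11.
Concentrate = 1470 − 919 = 551 kg/h.
Mass fraction = 252.84/551 = 0.4589.

0.4589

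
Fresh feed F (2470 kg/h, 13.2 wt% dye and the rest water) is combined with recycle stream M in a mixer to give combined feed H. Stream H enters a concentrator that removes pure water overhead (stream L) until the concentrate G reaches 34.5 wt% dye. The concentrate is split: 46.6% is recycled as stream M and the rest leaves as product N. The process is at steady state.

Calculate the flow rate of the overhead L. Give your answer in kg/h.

1525 kg/h

Overall dye balance (none leaves overhead): dye in fresh feed = dye in product, i.e. 2470×0.132 = (1−0.466)·G·0.345.
G = 326.04/(0.345×0.534) = 1769.7 kg/h.
Recycle M = 0.466×1769.7 = 824.7 kg/h.
Combined feed H = 2470 + 824.7 = 3294.7 kg/h.
Overhead L = H − G = 3294.7 − 1769.7 = 1525 kg/h.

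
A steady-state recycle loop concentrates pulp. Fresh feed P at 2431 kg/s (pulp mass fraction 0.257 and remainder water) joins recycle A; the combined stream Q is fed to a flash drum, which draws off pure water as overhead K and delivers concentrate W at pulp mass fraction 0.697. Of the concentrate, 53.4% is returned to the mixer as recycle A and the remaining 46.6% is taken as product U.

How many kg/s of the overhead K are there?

Overall pulp balance (none leaves overhead): pulp in fresh feed = pulp in product, i.e. 2431×0.257 = (1−0.534)·W·0.697.
W = 624.77/(0.697×0.466) = 1923.5 kg/s.
Recycle A = 0.534×1923.5 = 1027.2 kg/s.
Combined feed Q = 2431 + 1027.2 = 3458.2 kg/s.
Overhead K = Q − W = 3458.2 − 1923.5 = 1534.6 kg/s.

1535 kg/s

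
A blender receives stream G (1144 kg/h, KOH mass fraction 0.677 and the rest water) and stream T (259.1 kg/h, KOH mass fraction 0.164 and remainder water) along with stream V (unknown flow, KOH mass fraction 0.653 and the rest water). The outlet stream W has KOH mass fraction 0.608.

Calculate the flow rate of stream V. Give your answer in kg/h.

Let V be the unknown flow. Total out = 1403.1 + V.
KOH balance: 816.98 + 0.653·V = 0.608·(1403.1 + V)
(0.653 − 0.608)·V = 0.608×1403.1 − 816.98 = 36.104
V = 36.104 / 0.045 = 802.32 kg/h

802.3 kg/h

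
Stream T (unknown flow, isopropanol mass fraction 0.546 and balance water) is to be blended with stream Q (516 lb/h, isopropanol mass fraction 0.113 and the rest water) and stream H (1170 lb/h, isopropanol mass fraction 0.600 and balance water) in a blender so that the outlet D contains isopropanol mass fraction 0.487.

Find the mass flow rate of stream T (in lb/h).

Let T be the unknown flow. Total out = 1686 + T.
isopropanol balance: 760.31 + 0.546·T = 0.487·(1686 + T)
(0.546 − 0.487)·T = 0.487×1686 − 760.31 = 60.774
T = 60.774 / 0.059 = 1030.1 lb/h

1030 lb/h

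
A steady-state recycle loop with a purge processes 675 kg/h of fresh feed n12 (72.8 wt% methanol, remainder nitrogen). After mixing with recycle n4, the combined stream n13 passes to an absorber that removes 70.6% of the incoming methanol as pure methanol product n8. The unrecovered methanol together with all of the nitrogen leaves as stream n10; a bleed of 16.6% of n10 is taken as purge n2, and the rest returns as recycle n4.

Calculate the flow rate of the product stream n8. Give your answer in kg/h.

459.6 kg/h

methanol in n13: m_A = 675×0.728 + (1−0.166)·(1−0.706)·m_A, so m_A = 491.4/0.7548 = 651.03 kg/h.
Product n8 = 0.706×651.03 = 459.63 kg/h.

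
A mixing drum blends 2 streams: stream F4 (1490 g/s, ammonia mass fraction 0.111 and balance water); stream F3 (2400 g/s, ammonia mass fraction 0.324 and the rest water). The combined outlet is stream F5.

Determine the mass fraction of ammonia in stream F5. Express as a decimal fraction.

Total flow out = 1490 + 2400 = 3890 g/s.
ammonia in = 1490×0.111 + 2400×0.324 = 942.99 g/s.
ammonia mass fraction in F5 = 942.99/3890 = 0.242.

0.242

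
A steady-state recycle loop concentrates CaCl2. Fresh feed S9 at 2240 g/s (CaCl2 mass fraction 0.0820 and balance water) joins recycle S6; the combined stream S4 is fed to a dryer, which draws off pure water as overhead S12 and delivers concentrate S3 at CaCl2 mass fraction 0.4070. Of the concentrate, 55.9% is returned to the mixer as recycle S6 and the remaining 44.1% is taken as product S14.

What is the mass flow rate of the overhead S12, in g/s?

1789 g/s

Overall CaCl2 balance (none leaves overhead): CaCl2 in fresh feed = CaCl2 in product, i.e. 2240×0.082 = (1−0.559)·S3·0.407.
S3 = 183.68/(0.407×0.441) = 1023.4 g/s.
Recycle S6 = 0.559×1023.4 = 572.06 g/s.
Combined feed S4 = 2240 + 572.06 = 2812.1 g/s.
Overhead S12 = S4 − S3 = 2812.1 − 1023.4 = 1788.7 g/s.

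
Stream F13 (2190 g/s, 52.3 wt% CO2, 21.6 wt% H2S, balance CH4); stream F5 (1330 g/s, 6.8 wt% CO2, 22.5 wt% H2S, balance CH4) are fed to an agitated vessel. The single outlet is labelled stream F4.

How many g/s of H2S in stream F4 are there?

H2S out = H2S in = 2190×0.216 + 1330×0.225 = 772.29 g/s.

772.3 g/s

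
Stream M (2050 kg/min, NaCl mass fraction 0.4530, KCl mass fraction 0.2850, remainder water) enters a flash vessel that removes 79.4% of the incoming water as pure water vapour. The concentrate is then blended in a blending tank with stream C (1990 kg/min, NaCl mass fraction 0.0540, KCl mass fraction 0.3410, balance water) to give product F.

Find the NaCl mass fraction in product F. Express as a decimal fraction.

0.2867

Vapour removed = 0.794×0.262×2050 = 426.46 kg/min; concentrate = 1623.5 kg/min.
NaCl reaching the mixer = 928.65 (from concentrate) + 1990×0.054 = 1036.1 kg/min.
Product flow = 1623.5 + 1990 = 3613.5 kg/min; NaCl fraction = 0.2867.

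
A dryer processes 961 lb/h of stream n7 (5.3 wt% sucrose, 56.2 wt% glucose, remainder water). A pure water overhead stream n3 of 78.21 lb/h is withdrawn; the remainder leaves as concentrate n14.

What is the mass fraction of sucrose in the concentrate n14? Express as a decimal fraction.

sucrose is not removed: 961×0.053 = 50.933 lb/h of sucrose enters n14.
Concentrate = 961 − 78.21 = 882.79 lb/h.
Mass fraction = 50.933/882.79 = 0.058.

0.058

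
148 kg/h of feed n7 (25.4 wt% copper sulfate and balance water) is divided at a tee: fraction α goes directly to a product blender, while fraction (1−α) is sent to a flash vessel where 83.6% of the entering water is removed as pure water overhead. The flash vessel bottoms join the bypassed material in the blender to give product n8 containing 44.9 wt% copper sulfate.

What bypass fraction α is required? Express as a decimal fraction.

All 148×0.254 = 37.592 kg/h of copper sulfate reaches n8, so n8 = 37.592/0.449 = 83.724 kg/h and vapour = 64.276 kg/h.
The evaporator receives (1−α)·148 of feed at 0.746 water and removes 0.836 of that water:
0.836×0.746×(1−α)×148 = 64.276
(1−α) = 64.276/92.301 = 0.6964;  α = 0.3036.

0.304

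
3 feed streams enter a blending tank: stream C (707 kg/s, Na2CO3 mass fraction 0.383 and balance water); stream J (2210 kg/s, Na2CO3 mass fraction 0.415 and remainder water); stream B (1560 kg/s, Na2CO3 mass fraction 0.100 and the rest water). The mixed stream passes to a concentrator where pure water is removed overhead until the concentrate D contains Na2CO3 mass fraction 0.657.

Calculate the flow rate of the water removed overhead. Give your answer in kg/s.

Na2CO3 entering = 707×0.383 + 2210×0.415 + 1560×0.100 = 1343.9 kg/s.
All Na2CO3 reports to D, so D = 1343.9/0.657 = 2045.6 kg/s.
Total feed = 4477 kg/s; overhead = 4477 − 2045.6 = 2431.4 kg/s.

2431 kg/s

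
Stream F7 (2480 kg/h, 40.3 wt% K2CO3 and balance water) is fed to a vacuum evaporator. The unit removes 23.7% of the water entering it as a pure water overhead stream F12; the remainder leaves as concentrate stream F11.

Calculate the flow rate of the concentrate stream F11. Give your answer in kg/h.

water entering = 2480×0.597 = 1480.6 kg/h; overhead removed = 0.237×1480.6 = 350.89 kg/h.
Concentrate = 2480 − 350.89 = 2129.1 kg/h.

2129 kg/h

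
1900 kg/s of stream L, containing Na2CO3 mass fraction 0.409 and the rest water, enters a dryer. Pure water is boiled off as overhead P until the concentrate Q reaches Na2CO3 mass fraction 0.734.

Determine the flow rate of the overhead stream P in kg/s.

841.3 kg/s

Na2CO3 is conserved: 1900×0.409 = 777.1 kg/s all reports to the concentrate.
Concentrate = 777.1/(target fraction) = 1058.7 kg/s.
Overhead = 1900 − 1058.7 = 841.28 kg/s.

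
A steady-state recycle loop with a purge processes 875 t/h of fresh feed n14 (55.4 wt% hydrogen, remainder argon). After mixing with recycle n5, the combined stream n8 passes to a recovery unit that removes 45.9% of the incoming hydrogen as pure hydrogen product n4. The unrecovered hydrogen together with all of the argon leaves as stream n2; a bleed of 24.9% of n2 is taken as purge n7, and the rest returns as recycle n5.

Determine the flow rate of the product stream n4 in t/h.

hydrogen in n8: m_A = 875×0.554 + (1−0.249)·(1−0.459)·m_A, so m_A = 484.75/0.5937 = 816.48 t/h.
Product n4 = 0.459×816.48 = 374.76 t/h.

374.8 t/h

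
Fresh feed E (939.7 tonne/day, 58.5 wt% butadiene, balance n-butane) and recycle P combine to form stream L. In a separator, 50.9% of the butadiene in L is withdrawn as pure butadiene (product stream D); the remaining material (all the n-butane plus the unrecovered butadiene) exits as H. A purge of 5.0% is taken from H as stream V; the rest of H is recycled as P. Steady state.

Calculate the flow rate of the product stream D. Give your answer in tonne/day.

butadiene in L: m_A = 939.7×0.585 + (1−0.050)·(1−0.509)·m_A, so m_A = 549.72/0.5335 = 1030.3 tonne/day.
Product D = 0.509×1030.3 = 524.43 tonne/day.

524.4 tonne/day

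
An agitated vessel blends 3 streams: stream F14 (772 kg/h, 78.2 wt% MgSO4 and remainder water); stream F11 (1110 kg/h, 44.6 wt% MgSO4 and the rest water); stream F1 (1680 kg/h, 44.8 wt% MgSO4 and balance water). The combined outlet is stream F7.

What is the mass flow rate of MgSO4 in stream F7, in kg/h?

1851 kg/h

MgSO4 out = MgSO4 in = 772×0.782 + 1110×0.446 + 1680×0.448 = 1851.4 kg/h.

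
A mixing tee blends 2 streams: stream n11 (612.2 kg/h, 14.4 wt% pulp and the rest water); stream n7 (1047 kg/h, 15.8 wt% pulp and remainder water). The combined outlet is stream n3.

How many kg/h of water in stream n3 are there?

water out = water in = 612.2×0.856 + 1047×0.842 = 1405.6 kg/h.

1406 kg/h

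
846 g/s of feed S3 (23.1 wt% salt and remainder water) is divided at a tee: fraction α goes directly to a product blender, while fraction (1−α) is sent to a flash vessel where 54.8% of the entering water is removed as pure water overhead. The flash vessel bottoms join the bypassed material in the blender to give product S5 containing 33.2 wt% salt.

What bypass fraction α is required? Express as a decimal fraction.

0.278

All 846×0.231 = 195.43 g/s of salt reaches S5, so S5 = 195.43/0.332 = 588.63 g/s and vapour = 257.37 g/s.
The evaporator receives (1−α)·846 of feed at 0.769 water and removes 0.548 of that water:
0.548×0.769×(1−α)×846 = 257.37
(1−α) = 257.37/356.51 = 0.7219;  α = 0.2781.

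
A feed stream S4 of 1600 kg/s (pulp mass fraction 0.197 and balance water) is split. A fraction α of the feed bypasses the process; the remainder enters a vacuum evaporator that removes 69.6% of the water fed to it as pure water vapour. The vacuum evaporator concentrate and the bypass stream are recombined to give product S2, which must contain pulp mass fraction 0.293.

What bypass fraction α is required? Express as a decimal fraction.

0.414

All 1600×0.197 = 315.2 kg/s of pulp reaches S2, so S2 = 315.2/0.293 = 1075.8 kg/s and vapour = 524.23 kg/s.
The evaporator receives (1−α)·1600 of feed at 0.803 water and removes 0.696 of that water:
0.696×0.803×(1−α)×1600 = 524.23
(1−α) = 524.23/894.22 = 0.5862;  α = 0.4138.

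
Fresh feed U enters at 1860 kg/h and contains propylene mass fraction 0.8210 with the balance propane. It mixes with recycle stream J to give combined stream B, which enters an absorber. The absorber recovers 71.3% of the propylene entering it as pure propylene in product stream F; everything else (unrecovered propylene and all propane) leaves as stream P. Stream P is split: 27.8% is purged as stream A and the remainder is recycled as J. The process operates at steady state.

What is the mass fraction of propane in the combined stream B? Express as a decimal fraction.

0.3834

propane enters only via U and leaves only via the purge: 1860×0.179 = 0.278×(propane in P), and the absorber passes all propane, so propane in B = propane in P = 1197.6 kg/h.
propylene in B: m_A = 1860×0.821 + (1−0.278)·(1−0.713)·m_A, so m_A = 1527.1/0.7928 = 1926.2 kg/h.
B = 1926.2 + 1197.6 = 3123.8 kg/h.
propane fraction in B = 1197.6/3123.8 = 0.3834.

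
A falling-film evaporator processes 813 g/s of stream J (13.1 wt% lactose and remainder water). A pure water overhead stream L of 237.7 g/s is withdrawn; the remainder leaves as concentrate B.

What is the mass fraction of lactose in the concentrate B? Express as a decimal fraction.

lactose is not removed: 813×0.131 = 106.5 g/s of lactose enters B.
Concentrate = 813 − 237.7 = 575.3 g/s.
Mass fraction = 106.5/575.3 = 0.185.

0.185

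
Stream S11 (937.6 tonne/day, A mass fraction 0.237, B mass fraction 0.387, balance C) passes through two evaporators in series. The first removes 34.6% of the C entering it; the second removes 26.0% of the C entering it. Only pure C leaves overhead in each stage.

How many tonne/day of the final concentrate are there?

C in feed = 937.6×0.376 = 352.54 tonne/day.
After stage 1: C left = (1−0.346)×352.54 = 230.56; stream total = 815.62 tonne/day.
After stage 2: C left = (1−0.260)×230.56 = 170.61; final concentrate = 755.68 tonne/day.

755.7 tonne/day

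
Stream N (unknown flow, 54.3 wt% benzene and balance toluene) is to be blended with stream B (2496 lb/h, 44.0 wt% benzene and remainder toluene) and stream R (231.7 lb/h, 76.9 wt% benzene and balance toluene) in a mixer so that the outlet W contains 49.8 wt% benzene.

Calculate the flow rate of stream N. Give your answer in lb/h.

1822 lb/h

Let N be the unknown flow. Total out = 2727.7 + N.
benzene balance: 1276.4 + 0.543·N = 0.498·(2727.7 + N)
(0.543 − 0.498)·N = 0.498×2727.7 − 1276.4 = 81.977
N = 81.977 / 0.045 = 1821.7 lb/h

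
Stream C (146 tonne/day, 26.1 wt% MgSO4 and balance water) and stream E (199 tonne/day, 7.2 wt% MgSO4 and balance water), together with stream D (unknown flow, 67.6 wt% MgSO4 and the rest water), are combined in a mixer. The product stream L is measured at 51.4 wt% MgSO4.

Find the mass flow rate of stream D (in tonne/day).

771 tonne/day

Let D be the unknown flow. Total out = 345 + D.
MgSO4 balance: 52.434 + 0.676·D = 0.514·(345 + D)
(0.676 − 0.514)·D = 0.514×345 − 52.434 = 124.9
D = 124.9 / 0.162 = 770.96 tonne/day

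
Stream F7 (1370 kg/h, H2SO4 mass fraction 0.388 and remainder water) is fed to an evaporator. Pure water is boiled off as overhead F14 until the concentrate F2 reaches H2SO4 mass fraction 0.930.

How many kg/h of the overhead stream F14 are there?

H2SO4 is conserved: 1370×0.388 = 531.56 kg/h all reports to the concentrate.
Concentrate = 531.56/(target fraction) = 571.57 kg/h.
Overhead = 1370 − 571.57 = 798.43 kg/h.

798.4 kg/h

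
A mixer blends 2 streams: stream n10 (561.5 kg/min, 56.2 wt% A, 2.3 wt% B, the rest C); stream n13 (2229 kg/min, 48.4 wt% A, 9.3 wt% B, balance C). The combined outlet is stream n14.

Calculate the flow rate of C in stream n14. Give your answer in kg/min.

C out = C in = 561.5×0.415 + 2229×0.423 = 1175.9 kg/min.

1176 kg/min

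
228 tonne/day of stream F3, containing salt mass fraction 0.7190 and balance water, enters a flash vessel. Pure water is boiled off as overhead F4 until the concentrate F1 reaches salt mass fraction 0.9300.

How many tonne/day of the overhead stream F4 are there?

51.73 tonne/day

salt is conserved: 228×0.719 = 163.93 tonne/day all reports to the concentrate.
Concentrate = 163.93/(target fraction) = 176.27 tonne/day.
Overhead = 228 − 176.27 = 51.729 tonne/day.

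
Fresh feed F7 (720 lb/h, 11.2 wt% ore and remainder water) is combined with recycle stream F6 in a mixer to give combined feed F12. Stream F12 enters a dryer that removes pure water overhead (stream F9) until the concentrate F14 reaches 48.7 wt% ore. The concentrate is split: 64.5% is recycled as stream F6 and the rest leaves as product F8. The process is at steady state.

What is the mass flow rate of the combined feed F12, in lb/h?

1021 lb/h

Overall ore balance (none leaves overhead): ore in fresh feed = ore in product, i.e. 720×0.112 = (1−0.645)·F14·0.487.
F14 = 80.64/(0.487×0.355) = 466.44 lb/h.
Recycle F6 = 0.645×466.44 = 300.85 lb/h.
Combined feed F12 = 720 + 300.85 = 1020.9 lb/h.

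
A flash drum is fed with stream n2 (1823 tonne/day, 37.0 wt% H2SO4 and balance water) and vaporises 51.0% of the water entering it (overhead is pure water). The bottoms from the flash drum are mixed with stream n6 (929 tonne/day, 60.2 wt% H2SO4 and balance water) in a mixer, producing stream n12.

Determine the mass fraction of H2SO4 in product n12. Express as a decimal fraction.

0.5695

Vapour removed = 0.510×0.630×1823 = 585.73 tonne/day; concentrate = 1237.3 tonne/day.
H2SO4 reaching the mixer = 674.51 (from concentrate) + 929×0.602 = 1233.8 tonne/day.
Product flow = 1237.3 + 929 = 2166.3 tonne/day; H2SO4 fraction = 0.5695.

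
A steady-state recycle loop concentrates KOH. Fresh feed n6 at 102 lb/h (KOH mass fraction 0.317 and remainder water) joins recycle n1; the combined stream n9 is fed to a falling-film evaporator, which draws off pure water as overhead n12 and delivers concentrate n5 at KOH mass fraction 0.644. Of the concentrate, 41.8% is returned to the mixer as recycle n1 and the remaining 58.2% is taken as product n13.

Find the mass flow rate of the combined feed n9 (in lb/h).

Overall KOH balance (none leaves overhead): KOH in fresh feed = KOH in product, i.e. 102×0.317 = (1−0.418)·n5·0.644.
n5 = 32.334/(0.644×0.582) = 86.268 lb/h.
Recycle n1 = 0.418×86.268 = 36.06 lb/h.
Combined feed n9 = 102 + 36.06 = 138.06 lb/h.

138.1 lb/h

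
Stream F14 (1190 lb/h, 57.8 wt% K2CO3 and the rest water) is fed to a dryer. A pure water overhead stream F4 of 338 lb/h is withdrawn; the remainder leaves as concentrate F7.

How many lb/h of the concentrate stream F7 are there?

852 lb/h

Concentrate = 1190 − 338 = 852 lb/h.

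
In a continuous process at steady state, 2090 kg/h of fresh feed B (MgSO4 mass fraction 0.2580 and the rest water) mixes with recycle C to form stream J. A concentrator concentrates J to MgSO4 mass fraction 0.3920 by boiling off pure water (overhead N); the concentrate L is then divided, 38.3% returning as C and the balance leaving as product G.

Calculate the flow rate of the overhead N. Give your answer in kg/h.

Overall MgSO4 balance (none leaves overhead): MgSO4 in fresh feed = MgSO4 in product, i.e. 2090×0.258 = (1−0.383)·L·0.392.
L = 539.22/(0.392×0.617) = 2229.4 kg/h.
Recycle C = 0.383×2229.4 = 853.87 kg/h.
Combined feed J = 2090 + 853.87 = 2943.9 kg/h.
Overhead N = J − L = 2943.9 − 2229.4 = 714.44 kg/h.

714.4 kg/h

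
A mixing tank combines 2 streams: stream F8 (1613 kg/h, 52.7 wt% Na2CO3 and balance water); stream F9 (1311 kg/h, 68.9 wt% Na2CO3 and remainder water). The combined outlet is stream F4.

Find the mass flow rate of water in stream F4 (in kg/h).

water out = water in = 1613×0.473 + 1311×0.311 = 1170.7 kg/h.

1171 kg/h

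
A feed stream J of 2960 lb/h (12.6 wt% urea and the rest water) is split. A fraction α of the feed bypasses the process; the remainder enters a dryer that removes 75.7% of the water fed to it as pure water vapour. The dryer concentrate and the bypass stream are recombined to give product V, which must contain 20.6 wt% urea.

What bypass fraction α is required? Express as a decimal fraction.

All 2960×0.126 = 372.96 lb/h of urea reaches V, so V = 372.96/0.206 = 1810.5 lb/h and vapour = 1149.5 lb/h.
The evaporator receives (1−α)·2960 of feed at 0.874 water and removes 0.757 of that water:
0.757×0.874×(1−α)×2960 = 1149.5
(1−α) = 1149.5/1958.4 = 0.5870;  α = 0.4130.

0.413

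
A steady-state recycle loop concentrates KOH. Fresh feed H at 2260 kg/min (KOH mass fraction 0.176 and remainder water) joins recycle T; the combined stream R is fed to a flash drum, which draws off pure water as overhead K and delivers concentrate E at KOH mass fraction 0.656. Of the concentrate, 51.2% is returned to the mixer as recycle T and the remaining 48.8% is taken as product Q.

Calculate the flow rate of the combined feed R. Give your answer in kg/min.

Overall KOH balance (none leaves overhead): KOH in fresh feed = KOH in product, i.e. 2260×0.176 = (1−0.512)·E·0.656.
E = 397.76/(0.656×0.488) = 1242.5 kg/min.
Recycle T = 0.512×1242.5 = 636.16 kg/min.
Combined feed R = 2260 + 636.16 = 2896.2 kg/min.

2896 kg/min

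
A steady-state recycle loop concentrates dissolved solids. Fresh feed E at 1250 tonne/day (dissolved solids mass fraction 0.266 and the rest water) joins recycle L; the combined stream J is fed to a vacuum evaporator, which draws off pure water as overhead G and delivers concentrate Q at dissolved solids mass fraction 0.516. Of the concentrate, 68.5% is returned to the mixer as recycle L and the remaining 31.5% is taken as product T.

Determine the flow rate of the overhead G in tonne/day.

Overall dissolved solids balance (none leaves overhead): dissolved solids in fresh feed = dissolved solids in product, i.e. 1250×0.266 = (1−0.685)·Q·0.516.
Q = 332.5/(0.516×0.315) = 2045.7 tonne/day.
Recycle L = 0.685×2045.7 = 1401.3 tonne/day.
Combined feed J = 1250 + 1401.3 = 2651.3 tonne/day.
Overhead G = J − Q = 2651.3 − 2045.7 = 605.62 tonne/day.

605.6 tonne/day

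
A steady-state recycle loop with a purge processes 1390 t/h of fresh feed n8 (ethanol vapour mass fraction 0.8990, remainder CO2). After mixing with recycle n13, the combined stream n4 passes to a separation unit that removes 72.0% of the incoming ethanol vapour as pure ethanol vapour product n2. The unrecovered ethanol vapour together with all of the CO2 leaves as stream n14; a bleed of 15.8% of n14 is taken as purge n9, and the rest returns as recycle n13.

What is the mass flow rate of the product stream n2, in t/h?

1177 t/h

ethanol vapour in n4: m_A = 1390×0.899 + (1−0.158)·(1−0.720)·m_A, so m_A = 1249.6/0.7642 = 1635.1 t/h.
Product n2 = 0.720×1635.1 = 1177.3 t/h.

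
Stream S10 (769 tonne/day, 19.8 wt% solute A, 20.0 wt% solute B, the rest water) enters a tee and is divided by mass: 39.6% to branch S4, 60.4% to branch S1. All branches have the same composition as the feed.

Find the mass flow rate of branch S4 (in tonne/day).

Branch S4 flow = 0.396×769 = 304.52 tonne/day.

304.5 tonne/day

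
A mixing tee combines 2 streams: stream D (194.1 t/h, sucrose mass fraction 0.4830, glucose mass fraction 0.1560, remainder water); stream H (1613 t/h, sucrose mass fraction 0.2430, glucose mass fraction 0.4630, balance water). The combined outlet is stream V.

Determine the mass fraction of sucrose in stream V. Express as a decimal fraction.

Total flow out = 194.1 + 1613 = 1807.1 t/h.
sucrose in = 194.1×0.483 + 1613×0.243 = 485.71 t/h.
sucrose mass fraction in V = 485.71/1807.1 = 0.2688.

0.2688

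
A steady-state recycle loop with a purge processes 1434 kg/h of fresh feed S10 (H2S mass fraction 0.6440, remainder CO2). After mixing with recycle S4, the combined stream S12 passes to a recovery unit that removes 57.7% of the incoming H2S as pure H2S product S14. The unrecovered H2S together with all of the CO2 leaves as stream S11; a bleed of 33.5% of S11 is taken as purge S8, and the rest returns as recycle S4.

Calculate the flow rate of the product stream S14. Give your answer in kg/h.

741.4 kg/h

H2S in S12: m_A = 1434×0.644 + (1−0.335)·(1−0.577)·m_A, so m_A = 923.5/0.7187 = 1284.9 kg/h.
Product S14 = 0.577×1284.9 = 741.41 kg/h.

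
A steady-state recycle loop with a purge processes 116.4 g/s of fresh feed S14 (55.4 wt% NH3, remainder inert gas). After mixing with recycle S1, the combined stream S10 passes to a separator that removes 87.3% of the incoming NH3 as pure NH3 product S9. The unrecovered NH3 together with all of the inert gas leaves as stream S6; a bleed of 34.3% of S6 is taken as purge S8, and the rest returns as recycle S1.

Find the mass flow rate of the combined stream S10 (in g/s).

221.7 g/s

inert gas enters only via S14 and leaves only via the purge: 116.4×0.446 = 0.343×(inert gas in S6), and the separator passes all inert gas, so inert gas in S10 = inert gas in S6 = 151.35 g/s.
NH3 in S10: m_A = 116.4×0.554 + (1−0.343)·(1−0.873)·m_A, so m_A = 64.486/0.9166 = 70.356 g/s.
S10 = 70.356 + 151.35 = 221.71 g/s.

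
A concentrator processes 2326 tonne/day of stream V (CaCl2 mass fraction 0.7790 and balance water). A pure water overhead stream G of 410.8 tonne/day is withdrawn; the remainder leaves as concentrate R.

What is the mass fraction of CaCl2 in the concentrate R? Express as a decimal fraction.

0.9461

CaCl2 is not removed: 2326×0.779 = 1812 tonne/day of CaCl2 enters R.
Concentrate = 2326 − 410.8 = 1915.2 tonne/day.
Mass fraction = 1812/1915.2 = 0.9461.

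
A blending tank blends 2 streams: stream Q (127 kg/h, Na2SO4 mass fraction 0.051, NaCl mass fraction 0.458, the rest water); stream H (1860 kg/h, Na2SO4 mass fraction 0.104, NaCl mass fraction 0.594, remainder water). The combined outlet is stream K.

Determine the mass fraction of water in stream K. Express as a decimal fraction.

0.314

Total flow out = 127 + 1860 = 1987 kg/h.
water in = 127×0.491 + 1860×0.302 = 624.08 kg/h.
water mass fraction in K = 624.08/1987 = 0.314.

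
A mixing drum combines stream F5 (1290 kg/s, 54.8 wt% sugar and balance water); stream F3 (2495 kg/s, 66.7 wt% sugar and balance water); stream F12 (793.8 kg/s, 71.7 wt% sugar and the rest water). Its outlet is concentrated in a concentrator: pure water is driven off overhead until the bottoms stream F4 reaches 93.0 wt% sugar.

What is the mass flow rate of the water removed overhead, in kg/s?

sugar entering = 1290×0.548 + 2495×0.667 + 793.8×0.717 = 2940.2 kg/s.
All sugar reports to F4, so F4 = 2940.2/0.930 = 3161.5 kg/s.
Total feed = 4578.8 kg/s; overhead = 4578.8 − 3161.5 = 1417.3 kg/s.

1417 kg/s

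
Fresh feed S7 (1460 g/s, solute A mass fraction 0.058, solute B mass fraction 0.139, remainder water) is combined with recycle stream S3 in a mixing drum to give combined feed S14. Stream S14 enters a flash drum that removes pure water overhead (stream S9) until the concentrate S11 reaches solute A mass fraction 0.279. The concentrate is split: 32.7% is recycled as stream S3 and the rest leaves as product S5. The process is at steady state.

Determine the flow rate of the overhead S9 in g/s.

Overall solute A balance (none leaves overhead): solute A in fresh feed = solute A in product, i.e. 1460×0.058 = (1−0.327)·S11·0.279.
S11 = 84.68/(0.279×0.673) = 450.98 g/s.
Recycle S3 = 0.327×450.98 = 147.47 g/s.
Combined feed S14 = 1460 + 147.47 = 1607.5 g/s.
Overhead S9 = S14 − S11 = 1607.5 − 450.98 = 1156.5 g/s.

1156 g/s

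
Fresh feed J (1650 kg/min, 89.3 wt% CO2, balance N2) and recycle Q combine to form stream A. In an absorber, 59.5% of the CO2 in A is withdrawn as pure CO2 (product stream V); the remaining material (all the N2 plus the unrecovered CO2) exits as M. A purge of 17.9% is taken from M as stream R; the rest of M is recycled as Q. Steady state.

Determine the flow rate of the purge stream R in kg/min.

N2 enters only via J and leaves only via the purge: 1650×0.107 = 0.179×(N2 in M), and the absorber passes all N2, so N2 in A = N2 in M = 986.31 kg/min.
CO2 in A: m_A = 1650×0.893 + (1−0.179)·(1−0.595)·m_A, so m_A = 1473.5/0.6675 = 2207.4 kg/min.
M = (1−0.595)×2207.4 + 986.31 = 1880.3 kg/min.
Purge R = 0.179×1880.3 = 336.58 kg/min.

336.6 kg/min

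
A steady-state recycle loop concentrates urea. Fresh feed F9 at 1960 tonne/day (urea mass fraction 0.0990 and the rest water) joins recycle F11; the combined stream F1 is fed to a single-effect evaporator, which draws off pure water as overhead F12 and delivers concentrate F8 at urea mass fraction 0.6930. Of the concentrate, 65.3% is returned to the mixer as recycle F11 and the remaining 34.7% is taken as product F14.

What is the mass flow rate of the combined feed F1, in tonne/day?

2487 tonne/day

Overall urea balance (none leaves overhead): urea in fresh feed = urea in product, i.e. 1960×0.099 = (1−0.653)·F8·0.693.
F8 = 194.04/(0.693×0.347) = 806.92 tonne/day.
Recycle F11 = 0.653×806.92 = 526.92 tonne/day.
Combined feed F1 = 1960 + 526.92 = 2486.9 tonne/day.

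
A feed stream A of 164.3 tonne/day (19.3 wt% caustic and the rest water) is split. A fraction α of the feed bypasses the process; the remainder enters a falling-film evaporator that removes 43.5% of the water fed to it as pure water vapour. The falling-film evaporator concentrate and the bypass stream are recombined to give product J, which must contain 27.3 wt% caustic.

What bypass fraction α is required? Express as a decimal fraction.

0.165

All 164.3×0.193 = 31.71 tonne/day of caustic reaches J, so J = 31.71/0.273 = 116.15 tonne/day and vapour = 48.147 tonne/day.
The evaporator receives (1−α)·164.3 of feed at 0.807 water and removes 0.435 of that water:
0.435×0.807×(1−α)×164.3 = 48.147
(1−α) = 48.147/57.677 = 0.8348;  α = 0.1652.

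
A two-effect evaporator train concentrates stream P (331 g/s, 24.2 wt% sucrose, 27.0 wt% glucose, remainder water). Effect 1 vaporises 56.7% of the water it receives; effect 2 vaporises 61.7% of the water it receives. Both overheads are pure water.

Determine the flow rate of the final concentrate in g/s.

196.3 g/s

water in feed = 331×0.488 = 161.53 g/s.
After stage 1: water left = (1−0.567)×161.53 = 69.942; stream total = 239.41 g/s.
After stage 2: water left = (1−0.617)×69.942 = 26.788; final concentrate = 196.26 g/s.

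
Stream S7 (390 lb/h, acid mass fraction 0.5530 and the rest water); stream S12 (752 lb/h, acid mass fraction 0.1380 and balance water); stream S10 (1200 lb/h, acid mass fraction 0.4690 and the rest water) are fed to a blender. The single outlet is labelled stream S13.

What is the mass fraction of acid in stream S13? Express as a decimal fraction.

Total flow out = 390 + 752 + 1200 = 2342 lb/h.
acid in = 390×0.553 + 752×0.138 + 1200×0.469 = 882.25 lb/h.
acid mass fraction in S13 = 882.25/2342 = 0.3767.

0.3767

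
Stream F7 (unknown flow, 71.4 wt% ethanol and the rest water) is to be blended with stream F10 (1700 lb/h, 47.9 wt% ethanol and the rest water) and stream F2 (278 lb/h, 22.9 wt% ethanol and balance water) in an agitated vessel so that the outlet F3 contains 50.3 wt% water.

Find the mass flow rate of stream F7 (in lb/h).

484.4 lb/h

Let F7 be the unknown flow. Total out = 1978 + F7.
water balance: 1100 + 0.286·F7 = 0.503·(1978 + F7)
(0.286 − 0.503)·F7 = 0.503×1978 − 1100 = -105.1
F7 = -105.1 / -0.217 = 484.35 lb/h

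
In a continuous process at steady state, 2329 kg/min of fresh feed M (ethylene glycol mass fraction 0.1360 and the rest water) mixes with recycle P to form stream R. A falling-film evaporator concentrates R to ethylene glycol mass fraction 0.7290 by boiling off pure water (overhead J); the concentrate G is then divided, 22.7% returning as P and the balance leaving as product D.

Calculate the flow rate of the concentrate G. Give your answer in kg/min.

562.1 kg/min

Overall ethylene glycol balance (none leaves overhead): ethylene glycol in fresh feed = ethylene glycol in product, i.e. 2329×0.136 = (1−0.227)·G·0.729.
G = 316.74/(0.729×0.773) = 562.08 kg/min.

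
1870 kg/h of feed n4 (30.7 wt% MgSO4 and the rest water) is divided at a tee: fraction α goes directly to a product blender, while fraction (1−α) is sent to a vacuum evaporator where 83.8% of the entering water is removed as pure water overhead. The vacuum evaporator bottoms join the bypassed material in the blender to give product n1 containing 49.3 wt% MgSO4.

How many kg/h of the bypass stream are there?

All 1870×0.307 = 574.09 kg/h of MgSO4 reaches n1, so n1 = 574.09/0.493 = 1164.5 kg/h and vapour = 705.52 kg/h.
The evaporator receives (1−α)·1870 of feed at 0.693 water and removes 0.838 of that water:
0.838×0.693×(1−α)×1870 = 705.52
(1−α) = 705.52/1086 = 0.6497;  α = 0.3503.
Bypass flow = 0.3503×1870 = 655.13 kg/h.

655.1 kg/h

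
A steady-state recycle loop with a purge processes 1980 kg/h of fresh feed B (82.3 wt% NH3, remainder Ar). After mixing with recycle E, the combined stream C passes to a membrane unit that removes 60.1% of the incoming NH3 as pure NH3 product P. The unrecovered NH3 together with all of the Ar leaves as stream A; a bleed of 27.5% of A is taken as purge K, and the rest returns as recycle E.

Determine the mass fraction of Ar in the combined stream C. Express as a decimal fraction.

0.3573

Ar enters only via B and leaves only via the purge: 1980×0.177 = 0.275×(Ar in A), and the membrane unit passes all Ar, so Ar in C = Ar in A = 1274.4 kg/h.
NH3 in C: m_A = 1980×0.823 + (1−0.275)·(1−0.601)·m_A, so m_A = 1629.5/0.7107 = 2292.8 kg/h.
C = 2292.8 + 1274.4 = 3567.2 kg/h.
Ar fraction in C = 1274.4/3567.2 = 0.3573.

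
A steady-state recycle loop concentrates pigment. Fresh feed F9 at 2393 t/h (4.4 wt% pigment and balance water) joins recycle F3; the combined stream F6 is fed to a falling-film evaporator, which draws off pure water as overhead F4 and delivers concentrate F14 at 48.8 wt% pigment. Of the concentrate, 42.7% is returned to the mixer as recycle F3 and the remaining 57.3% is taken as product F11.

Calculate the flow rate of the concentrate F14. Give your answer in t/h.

376.5 t/h

Overall pigment balance (none leaves overhead): pigment in fresh feed = pigment in product, i.e. 2393×0.044 = (1−0.427)·F14·0.488.
F14 = 105.29/(0.488×0.573) = 376.55 t/h.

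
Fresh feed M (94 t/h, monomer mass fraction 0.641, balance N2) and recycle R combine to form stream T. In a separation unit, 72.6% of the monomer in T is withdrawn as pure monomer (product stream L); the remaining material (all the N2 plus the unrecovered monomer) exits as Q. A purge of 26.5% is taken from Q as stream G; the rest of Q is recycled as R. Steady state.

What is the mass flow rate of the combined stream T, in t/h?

202.8 t/h

N2 enters only via M and leaves only via the purge: 94×0.359 = 0.265×(N2 in Q), and the separation unit passes all N2, so N2 in T = N2 in Q = 127.34 t/h.
monomer in T: m_A = 94×0.641 + (1−0.265)·(1−0.726)·m_A, so m_A = 60.254/0.7986 = 75.449 t/h.
T = 75.449 + 127.34 = 202.79 t/h.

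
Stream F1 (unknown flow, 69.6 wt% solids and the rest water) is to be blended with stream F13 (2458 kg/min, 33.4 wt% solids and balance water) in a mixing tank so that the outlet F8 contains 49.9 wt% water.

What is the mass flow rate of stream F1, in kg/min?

Let F1 be the unknown flow. Total out = 2458 + F1.
water balance: 1637 + 0.304·F1 = 0.499·(2458 + F1)
(0.304 − 0.499)·F1 = 0.499×2458 − 1637 = -410.49
F1 = -410.49 / -0.195 = 2105.1 kg/min

2105 kg/min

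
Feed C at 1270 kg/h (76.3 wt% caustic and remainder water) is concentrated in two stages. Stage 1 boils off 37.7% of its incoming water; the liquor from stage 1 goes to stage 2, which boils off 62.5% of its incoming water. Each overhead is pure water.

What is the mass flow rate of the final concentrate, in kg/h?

water in feed = 1270×0.237 = 300.99 kg/h.
After stage 1: water left = (1−0.377)×300.99 = 187.52; stream total = 1156.5 kg/h.
After stage 2: water left = (1−0.625)×187.52 = 70.319; final concentrate = 1039.3 kg/h.

1039 kg/h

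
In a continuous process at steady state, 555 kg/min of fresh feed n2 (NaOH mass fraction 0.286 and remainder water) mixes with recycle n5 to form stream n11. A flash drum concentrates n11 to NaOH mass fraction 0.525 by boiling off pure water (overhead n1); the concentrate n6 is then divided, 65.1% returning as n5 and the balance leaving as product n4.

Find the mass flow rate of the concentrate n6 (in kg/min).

Overall NaOH balance (none leaves overhead): NaOH in fresh feed = NaOH in product, i.e. 555×0.286 = (1−0.651)·n6·0.525.
n6 = 158.73/(0.525×0.349) = 866.31 kg/min.

866.3 kg/min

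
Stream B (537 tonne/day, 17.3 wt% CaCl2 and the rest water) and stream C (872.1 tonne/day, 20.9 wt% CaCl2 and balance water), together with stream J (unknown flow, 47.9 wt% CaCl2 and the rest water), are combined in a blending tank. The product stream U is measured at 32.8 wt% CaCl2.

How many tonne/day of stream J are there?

1239 tonne/day

Let J be the unknown flow. Total out = 1409.1 + J.
CaCl2 balance: 275.17 + 0.479·J = 0.328·(1409.1 + J)
(0.479 − 0.328)·J = 0.328×1409.1 − 275.17 = 187.01
J = 187.01 / 0.151 = 1238.5 tonne/day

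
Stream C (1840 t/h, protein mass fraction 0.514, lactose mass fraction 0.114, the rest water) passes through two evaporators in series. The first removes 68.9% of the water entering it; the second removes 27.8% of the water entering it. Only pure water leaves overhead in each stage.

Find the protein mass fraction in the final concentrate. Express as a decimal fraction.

0.722

water in feed = 1840×0.372 = 684.48 t/h.
After stage 1: water left = (1−0.689)×684.48 = 212.87; stream total = 1368.4 t/h.
After stage 2: water left = (1−0.278)×212.87 = 153.69; final concentrate = 1309.2 t/h.
protein fraction = 945.76/1309.2 = 0.722.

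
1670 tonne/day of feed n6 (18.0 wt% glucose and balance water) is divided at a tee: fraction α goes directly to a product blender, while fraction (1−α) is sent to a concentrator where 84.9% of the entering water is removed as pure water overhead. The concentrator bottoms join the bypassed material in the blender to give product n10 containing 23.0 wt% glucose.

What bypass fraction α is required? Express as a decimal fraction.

All 1670×0.180 = 300.6 tonne/day of glucose reaches n10, so n10 = 300.6/0.230 = 1307 tonne/day and vapour = 363.04 tonne/day.
The evaporator receives (1−α)·1670 of feed at 0.820 water and removes 0.849 of that water:
0.849×0.820×(1−α)×1670 = 363.04
(1−α) = 363.04/1162.6 = 0.3123;  α = 0.6877.

0.688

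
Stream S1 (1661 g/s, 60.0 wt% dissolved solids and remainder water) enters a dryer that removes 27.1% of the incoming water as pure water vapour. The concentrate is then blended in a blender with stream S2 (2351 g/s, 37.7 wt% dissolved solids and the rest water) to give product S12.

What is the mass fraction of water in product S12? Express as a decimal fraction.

Vapour removed = 0.271×0.400×1661 = 180.05 g/s; concentrate = 1480.9 g/s.
water reaching the mixer = 484.35 (from concentrate) + 2351×0.623 = 1949 g/s.
Product flow = 1480.9 + 2351 = 3831.9 g/s; water fraction = 0.509.

0.509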